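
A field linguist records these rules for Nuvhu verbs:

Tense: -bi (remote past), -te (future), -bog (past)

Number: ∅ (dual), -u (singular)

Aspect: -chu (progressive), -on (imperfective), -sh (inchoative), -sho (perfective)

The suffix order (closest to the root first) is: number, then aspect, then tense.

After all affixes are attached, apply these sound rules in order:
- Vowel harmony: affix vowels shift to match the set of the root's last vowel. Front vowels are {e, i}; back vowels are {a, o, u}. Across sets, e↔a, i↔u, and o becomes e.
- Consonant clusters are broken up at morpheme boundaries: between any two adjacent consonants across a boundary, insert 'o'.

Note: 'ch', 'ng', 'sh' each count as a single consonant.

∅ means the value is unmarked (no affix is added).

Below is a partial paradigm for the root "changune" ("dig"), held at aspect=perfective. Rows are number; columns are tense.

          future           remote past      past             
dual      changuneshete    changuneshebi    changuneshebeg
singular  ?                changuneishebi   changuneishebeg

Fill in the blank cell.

changuneishete

Attach number singular -u → changuneu.
Attach aspect perfective -sho → changuneusho.
Attach tense future -te → changuneushote.
Apply vowel harmony: changuneushote → changuneishete.
Epenthesis: no change.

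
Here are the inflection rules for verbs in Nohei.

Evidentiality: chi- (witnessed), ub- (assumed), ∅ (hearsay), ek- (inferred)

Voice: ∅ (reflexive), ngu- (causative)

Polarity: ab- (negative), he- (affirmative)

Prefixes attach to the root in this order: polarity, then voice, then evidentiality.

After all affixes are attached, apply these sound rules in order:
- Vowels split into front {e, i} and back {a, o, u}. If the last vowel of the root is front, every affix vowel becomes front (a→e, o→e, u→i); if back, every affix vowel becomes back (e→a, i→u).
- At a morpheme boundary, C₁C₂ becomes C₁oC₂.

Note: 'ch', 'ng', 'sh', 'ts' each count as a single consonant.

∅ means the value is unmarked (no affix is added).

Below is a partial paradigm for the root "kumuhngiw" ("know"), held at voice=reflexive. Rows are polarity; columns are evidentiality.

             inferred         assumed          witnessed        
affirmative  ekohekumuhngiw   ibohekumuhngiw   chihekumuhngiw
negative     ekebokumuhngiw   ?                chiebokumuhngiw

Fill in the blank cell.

ibebokumuhngiw

Attach polarity negative ab- → abkumuhngiw.
voice = reflexive: zero marking, form stays abkumuhngiw.
Attach evidentiality assumed ub- → ubabkumuhngiw.
Apply vowel harmony: ubabkumuhngiw → ibebkumuhngiw.
Apply epenthesis: ibebkumuhngiw → ibebokumuhngiw.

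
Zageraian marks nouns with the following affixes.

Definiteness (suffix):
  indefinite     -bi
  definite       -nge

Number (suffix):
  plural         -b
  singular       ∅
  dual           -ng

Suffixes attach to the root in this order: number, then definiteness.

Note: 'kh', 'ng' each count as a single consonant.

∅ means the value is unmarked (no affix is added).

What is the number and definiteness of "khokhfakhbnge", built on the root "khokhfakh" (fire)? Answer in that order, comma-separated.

Segment: khokhfakh-b-nge.
number: -b → plural.
definiteness: -nge → definite.

plural, definite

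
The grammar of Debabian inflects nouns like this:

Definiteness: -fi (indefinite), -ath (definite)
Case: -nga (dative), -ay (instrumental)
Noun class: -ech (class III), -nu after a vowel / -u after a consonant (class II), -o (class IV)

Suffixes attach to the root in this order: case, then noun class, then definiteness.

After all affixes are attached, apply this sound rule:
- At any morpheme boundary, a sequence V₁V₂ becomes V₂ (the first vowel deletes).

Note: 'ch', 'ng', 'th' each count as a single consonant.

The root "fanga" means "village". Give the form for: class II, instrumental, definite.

fangayath

Attach case instrumental -ay → fangaay.
Attach noun class class II -u (after consonant 'y') → fangaayu.
Attach definiteness definite -ath → fangaayuath.
Apply vowel deletion: fangaayuath → fangayath.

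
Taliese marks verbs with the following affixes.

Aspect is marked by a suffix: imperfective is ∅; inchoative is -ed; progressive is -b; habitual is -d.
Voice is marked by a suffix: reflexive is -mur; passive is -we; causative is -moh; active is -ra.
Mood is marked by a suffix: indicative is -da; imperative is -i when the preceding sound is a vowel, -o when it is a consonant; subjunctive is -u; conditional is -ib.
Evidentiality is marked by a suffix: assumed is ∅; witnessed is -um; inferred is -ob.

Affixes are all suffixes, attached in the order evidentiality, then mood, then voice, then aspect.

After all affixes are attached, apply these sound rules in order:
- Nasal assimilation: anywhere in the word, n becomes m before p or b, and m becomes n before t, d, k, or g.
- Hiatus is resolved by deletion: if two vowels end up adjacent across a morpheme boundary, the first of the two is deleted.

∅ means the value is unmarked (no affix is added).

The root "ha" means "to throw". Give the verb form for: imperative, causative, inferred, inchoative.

Attach evidentiality inferred -ob → haob.
Attach mood imperative -o (after consonant 'b') → haobo.
Attach voice causative -moh → haobomoh.
Attach aspect inchoative -ed → haobomohed.
Nasal assimilation: no change.
Apply vowel deletion: haobomohed → hobomohed.

hobomohed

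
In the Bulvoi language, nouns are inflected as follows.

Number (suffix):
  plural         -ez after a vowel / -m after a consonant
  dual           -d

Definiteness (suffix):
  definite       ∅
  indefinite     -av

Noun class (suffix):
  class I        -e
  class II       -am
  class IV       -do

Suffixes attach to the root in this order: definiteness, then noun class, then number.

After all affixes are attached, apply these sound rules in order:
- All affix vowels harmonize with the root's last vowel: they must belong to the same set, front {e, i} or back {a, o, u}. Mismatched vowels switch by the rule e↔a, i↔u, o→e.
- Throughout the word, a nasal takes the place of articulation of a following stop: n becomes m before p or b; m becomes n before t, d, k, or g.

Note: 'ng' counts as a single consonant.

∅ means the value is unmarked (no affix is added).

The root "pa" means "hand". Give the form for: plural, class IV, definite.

definiteness = definite: zero marking, form stays pa.
Attach noun class class IV -do → pado.
Attach number plural -ez (after vowel 'o') → padoez.
Apply vowel harmony: padoez → padoaz.
Nasal assimilation: no change.

padoaz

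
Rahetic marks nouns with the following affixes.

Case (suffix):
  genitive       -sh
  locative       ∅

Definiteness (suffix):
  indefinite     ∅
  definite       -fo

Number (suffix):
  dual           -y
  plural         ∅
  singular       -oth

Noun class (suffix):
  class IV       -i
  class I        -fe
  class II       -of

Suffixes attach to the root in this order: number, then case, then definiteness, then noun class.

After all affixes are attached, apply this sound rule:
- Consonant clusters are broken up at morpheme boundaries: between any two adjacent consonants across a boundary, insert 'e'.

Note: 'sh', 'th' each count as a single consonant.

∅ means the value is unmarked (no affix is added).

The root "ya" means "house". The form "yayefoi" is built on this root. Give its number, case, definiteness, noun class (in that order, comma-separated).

Segment: ya-y-fo-i.
number: -y → dual.
case: ∅ → locative.
definiteness: -fo → definite.
noun class: -i → class IV.

dual, locative, definite, class IV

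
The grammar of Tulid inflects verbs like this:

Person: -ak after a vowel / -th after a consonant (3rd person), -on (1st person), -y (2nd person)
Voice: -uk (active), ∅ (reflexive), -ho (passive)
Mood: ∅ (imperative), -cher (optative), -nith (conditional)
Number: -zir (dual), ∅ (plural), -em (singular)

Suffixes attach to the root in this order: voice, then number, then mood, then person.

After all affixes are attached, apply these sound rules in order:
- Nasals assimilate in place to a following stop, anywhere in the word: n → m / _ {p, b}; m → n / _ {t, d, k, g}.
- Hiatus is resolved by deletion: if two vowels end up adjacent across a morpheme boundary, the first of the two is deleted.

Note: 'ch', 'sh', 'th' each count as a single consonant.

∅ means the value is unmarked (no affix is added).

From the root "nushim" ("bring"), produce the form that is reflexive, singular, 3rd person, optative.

nushimemcherth

voice = reflexive: zero marking, form stays nushim.
Attach number singular -em → nushimem.
Attach mood optative -cher → nushimemcher.
Attach person 3rd person -th (after consonant 'r') → nushimemcherth.
Nasal assimilation: no change.
Vowel deletion: no change.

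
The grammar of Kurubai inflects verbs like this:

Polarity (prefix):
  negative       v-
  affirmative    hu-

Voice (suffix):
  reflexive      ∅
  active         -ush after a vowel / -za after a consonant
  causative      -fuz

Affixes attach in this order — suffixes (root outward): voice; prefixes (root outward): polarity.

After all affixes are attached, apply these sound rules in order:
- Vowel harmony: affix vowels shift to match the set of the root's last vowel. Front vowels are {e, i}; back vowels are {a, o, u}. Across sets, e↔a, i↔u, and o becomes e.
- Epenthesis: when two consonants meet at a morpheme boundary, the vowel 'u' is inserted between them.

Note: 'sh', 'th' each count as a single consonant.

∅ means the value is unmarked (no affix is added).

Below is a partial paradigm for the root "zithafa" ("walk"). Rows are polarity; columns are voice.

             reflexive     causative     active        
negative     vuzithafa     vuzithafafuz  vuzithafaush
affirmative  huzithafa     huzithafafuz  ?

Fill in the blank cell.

huzithafaush

Attach voice active -ush (after vowel 'a') → zithafaush.
Attach polarity affirmative hu- → huzithafaush.
Vowel harmony: no change.
Epenthesis: no change.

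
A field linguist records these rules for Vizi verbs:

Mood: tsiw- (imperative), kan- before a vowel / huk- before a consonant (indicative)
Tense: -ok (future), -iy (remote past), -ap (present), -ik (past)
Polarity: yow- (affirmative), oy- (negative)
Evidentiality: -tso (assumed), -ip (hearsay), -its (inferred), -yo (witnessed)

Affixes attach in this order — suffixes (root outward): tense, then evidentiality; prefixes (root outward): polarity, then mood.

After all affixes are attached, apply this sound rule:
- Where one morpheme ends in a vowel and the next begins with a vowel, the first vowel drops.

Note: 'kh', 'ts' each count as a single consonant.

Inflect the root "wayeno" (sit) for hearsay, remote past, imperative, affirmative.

Attach polarity affirmative yow- → yowwayeno.
Attach tense remote past -iy → yowwayenoiy.
Attach evidentiality hearsay -ip → yowwayenoiyip.
Attach mood imperative tsiw- → tsiwyowwayenoiyip.
Apply vowel deletion: tsiwyowwayenoiyip → tsiwyowwayeniyip.

tsiwyowwayeniyip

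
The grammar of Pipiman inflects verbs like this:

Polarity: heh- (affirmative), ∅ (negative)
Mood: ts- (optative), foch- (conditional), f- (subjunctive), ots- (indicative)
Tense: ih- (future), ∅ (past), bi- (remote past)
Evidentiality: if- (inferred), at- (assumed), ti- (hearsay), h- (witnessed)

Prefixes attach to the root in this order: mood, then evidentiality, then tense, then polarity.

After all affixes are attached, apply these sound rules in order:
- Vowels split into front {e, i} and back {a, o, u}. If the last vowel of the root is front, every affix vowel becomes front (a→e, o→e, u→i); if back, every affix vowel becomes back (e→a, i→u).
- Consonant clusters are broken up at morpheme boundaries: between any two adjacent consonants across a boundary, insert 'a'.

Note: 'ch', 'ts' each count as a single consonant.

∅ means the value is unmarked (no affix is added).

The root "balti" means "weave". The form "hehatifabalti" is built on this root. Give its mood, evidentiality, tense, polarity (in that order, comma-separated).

subjunctive, hearsay, past, affirmative

Segment: heh-ti-f-balti.
mood: f- → subjunctive.
evidentiality: ti- → hearsay.
tense: ∅ → past.
polarity: heh- → affirmative.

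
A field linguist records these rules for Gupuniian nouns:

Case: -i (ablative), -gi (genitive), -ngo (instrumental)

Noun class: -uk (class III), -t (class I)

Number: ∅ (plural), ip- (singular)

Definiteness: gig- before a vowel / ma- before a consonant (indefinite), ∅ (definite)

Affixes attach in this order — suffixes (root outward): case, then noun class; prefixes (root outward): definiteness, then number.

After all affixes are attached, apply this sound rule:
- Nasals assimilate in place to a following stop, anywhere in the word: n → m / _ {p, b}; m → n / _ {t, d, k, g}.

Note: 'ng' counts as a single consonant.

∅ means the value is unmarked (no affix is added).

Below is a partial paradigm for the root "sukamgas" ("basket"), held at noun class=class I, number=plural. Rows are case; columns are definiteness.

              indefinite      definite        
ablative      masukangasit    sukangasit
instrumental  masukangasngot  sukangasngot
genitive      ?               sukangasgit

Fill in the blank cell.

masukangasgit

Attach case genitive -gi → sukamgasgi.
Attach definiteness indefinite ma- (before consonant 's') → masukamgasgi.
Attach noun class class I -t → masukamgasgit.
number = plural: zero marking, form stays masukamgasgit.
Apply nasal assimilation: masukamgasgit → masukangasgit.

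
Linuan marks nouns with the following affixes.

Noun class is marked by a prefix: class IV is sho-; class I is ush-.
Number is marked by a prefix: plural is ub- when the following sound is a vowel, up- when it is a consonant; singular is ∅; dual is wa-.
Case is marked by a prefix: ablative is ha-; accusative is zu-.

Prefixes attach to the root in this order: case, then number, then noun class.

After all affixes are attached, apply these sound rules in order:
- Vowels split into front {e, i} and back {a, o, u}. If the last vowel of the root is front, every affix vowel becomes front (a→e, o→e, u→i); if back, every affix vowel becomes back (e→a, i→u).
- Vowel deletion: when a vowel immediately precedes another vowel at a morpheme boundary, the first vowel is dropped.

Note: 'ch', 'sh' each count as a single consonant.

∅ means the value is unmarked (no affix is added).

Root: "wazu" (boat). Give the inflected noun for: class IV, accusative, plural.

shupzuwazu

Attach case accusative zu- → zuwazu.
Attach number plural up- (before consonant 'z') → upzuwazu.
Attach noun class class IV sho- → shoupzuwazu.
Vowel harmony: no change.
Apply vowel deletion: shoupzuwazu → shupzuwazu.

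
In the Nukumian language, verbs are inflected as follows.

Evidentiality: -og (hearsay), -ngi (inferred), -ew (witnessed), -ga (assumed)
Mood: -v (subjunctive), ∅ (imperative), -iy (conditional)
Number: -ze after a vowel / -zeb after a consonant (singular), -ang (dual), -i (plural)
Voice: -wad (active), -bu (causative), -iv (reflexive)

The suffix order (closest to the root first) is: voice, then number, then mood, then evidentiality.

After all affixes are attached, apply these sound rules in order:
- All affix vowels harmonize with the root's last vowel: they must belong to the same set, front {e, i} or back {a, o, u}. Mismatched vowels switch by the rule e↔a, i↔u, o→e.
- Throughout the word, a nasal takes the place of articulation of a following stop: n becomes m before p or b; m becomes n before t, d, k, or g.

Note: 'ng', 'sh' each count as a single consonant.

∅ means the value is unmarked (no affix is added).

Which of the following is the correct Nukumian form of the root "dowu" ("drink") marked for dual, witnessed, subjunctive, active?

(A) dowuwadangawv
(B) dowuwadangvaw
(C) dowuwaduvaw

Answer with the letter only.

B

Attach voice active -wad → dowuwad.
Attach number dual -ang → dowuwadang.
Attach mood subjunctive -v → dowuwadangv.
Attach evidentiality witnessed -ew → dowuwadangvew.
Apply vowel harmony: dowuwadangvew → dowuwadangvaw.
Nasal assimilation: no change.
So the correct form is dowuwadangvaw, option (B).
(A) dowuwadangawv is wrong: it has the affixes in the wrong order.
(C) dowuwaduvaw is wrong: it uses plural instead of dual for number.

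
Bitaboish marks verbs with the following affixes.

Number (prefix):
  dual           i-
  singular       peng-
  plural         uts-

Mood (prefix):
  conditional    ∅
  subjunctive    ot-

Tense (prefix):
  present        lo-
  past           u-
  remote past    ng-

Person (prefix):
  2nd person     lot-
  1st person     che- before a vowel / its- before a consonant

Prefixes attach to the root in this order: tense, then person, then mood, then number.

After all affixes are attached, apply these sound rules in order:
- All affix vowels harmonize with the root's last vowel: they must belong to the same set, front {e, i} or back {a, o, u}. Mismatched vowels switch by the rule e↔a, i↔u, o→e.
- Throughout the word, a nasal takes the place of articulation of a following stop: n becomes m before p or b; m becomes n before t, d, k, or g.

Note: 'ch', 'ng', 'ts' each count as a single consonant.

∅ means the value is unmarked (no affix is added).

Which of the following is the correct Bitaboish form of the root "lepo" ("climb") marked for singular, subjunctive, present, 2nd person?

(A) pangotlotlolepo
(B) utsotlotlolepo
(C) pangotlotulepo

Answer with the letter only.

A

Attach tense present lo- → lolepo.
Attach person 2nd person lot- → lotlolepo.
Attach mood subjunctive ot- → otlotlolepo.
Attach number singular peng- → pengotlotlolepo.
Apply vowel harmony: pengotlotlolepo → pangotlotlolepo.
Nasal assimilation: no change.
So the correct form is pangotlotlolepo, option (A).
(B) utsotlotlolepo is wrong: it uses plural instead of singular for number.
(C) pangotlotulepo is wrong: it uses past instead of present for tense.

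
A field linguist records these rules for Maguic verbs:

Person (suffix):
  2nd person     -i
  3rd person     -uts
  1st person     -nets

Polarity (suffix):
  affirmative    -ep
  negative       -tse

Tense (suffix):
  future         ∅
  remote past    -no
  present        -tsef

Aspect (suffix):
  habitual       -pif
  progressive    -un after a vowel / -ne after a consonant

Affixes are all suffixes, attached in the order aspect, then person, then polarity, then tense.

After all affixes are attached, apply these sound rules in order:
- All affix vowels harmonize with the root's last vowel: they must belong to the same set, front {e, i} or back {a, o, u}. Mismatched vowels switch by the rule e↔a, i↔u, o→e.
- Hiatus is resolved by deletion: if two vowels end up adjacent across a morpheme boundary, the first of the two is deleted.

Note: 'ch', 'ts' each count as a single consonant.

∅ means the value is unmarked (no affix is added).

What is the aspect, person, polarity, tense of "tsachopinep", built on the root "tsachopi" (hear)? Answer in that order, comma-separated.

Segment: tsachopi-un-i-ep.
aspect: -un/ne → progressive.
person: -i → 2nd person.
polarity: -ep → affirmative.
tense: ∅ → future.

progressive, 2nd person, affirmative, future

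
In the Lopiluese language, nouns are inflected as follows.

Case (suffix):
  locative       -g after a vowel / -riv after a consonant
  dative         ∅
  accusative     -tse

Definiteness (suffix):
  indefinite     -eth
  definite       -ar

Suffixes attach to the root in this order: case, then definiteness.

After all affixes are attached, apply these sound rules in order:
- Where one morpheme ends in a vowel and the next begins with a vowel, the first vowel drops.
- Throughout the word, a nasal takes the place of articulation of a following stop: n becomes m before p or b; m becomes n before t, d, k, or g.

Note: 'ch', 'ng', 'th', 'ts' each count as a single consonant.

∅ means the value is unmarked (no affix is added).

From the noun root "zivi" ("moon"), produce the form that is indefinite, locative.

Attach case locative -g (after vowel 'i') → zivig.
Attach definiteness indefinite -eth → zivigeth.
Vowel deletion: no change.
Nasal assimilation: no change.

zivigeth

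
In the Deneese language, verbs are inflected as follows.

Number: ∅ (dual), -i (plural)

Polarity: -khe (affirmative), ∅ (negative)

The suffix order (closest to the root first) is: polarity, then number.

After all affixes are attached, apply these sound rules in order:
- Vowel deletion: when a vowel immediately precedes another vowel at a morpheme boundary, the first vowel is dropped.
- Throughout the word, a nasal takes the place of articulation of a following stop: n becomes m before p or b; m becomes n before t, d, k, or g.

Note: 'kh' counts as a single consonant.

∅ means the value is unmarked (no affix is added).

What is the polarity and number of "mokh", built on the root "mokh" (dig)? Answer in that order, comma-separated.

Segment: mokh.
polarity: ∅ → negative.
number: ∅ → dual.

negative, dual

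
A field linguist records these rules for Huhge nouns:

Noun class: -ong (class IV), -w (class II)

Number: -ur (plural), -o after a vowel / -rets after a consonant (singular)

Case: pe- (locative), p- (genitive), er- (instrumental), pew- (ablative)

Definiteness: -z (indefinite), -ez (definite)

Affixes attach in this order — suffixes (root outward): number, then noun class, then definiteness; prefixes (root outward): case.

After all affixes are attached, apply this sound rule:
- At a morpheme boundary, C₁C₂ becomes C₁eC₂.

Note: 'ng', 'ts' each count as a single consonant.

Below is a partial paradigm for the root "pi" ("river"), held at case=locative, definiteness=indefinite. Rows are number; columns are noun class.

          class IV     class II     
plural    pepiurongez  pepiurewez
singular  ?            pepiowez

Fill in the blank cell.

pepioongez

Attach number singular -o (after vowel 'i') → pio.
Attach case locative pe- → pepio.
Attach noun class class IV -ong → pepioong.
Attach definiteness indefinite -z → pepioongz.
Apply epenthesis: pepioongz → pepioongez.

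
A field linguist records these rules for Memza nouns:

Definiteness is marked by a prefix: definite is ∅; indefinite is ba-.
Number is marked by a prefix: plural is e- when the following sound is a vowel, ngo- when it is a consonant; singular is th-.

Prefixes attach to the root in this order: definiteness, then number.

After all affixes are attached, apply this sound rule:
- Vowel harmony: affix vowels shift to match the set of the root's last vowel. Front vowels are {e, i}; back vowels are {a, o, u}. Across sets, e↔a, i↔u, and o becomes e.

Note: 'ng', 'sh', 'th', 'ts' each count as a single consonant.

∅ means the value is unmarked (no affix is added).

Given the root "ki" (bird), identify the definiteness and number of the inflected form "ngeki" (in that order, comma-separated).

definite, plural

Segment: ngo-ki.
definiteness: ∅ → definite.
number: e/ngo- → plural.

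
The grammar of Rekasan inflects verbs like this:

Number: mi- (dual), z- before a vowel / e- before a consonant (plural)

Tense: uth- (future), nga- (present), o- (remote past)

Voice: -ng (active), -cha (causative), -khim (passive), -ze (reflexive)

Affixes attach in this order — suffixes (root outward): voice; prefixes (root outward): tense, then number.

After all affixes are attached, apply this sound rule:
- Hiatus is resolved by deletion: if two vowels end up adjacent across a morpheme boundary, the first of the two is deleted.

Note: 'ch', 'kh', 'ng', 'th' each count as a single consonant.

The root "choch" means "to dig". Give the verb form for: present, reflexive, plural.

Attach tense present nga- → ngachoch.
Attach number plural e- (before consonant 'ng') → engachoch.
Attach voice reflexive -ze → engachochze.
Vowel deletion: no change.

engachochze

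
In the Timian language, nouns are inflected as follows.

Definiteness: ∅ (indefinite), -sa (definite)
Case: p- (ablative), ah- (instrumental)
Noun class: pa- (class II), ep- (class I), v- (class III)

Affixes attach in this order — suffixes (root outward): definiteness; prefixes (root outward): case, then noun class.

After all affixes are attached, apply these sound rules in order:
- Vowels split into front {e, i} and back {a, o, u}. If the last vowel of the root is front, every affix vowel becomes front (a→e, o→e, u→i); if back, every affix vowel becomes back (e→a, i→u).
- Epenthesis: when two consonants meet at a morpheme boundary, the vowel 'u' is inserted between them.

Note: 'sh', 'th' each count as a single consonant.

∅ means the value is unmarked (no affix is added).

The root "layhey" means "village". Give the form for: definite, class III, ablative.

Attach definiteness definite -sa → layheysa.
Attach case ablative p- → playheysa.
Attach noun class class III v- → vplayheysa.
Apply vowel harmony: vplayheysa → vplayheyse.
Apply epenthesis: vplayheyse → vupulayheyuse.

vupulayheyuse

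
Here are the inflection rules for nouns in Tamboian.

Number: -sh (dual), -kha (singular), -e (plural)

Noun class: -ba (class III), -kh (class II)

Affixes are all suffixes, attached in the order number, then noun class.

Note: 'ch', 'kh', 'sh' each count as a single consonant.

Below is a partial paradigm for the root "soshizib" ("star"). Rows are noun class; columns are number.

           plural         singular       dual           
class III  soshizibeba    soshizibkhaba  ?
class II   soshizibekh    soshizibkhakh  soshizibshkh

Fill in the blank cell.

Attach number dual -sh → soshizibsh.
Attach noun class class III -ba → soshizibshba.

soshizibshba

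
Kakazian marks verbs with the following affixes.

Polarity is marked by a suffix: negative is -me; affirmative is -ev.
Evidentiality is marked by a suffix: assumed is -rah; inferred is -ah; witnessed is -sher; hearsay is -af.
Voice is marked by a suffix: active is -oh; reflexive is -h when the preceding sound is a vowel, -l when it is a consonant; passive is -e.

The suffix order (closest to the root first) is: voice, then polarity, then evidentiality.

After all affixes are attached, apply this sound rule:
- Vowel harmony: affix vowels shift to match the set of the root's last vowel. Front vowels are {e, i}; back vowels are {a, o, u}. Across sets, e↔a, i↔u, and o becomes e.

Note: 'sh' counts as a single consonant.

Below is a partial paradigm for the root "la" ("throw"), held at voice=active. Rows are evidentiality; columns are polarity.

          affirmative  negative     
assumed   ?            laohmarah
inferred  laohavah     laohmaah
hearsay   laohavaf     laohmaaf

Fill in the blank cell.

laohavrah

Attach voice active -oh → laoh.
Attach polarity affirmative -ev → laohev.
Attach evidentiality assumed -rah → laohevrah.
Apply vowel harmony: laohevrah → laohavrah.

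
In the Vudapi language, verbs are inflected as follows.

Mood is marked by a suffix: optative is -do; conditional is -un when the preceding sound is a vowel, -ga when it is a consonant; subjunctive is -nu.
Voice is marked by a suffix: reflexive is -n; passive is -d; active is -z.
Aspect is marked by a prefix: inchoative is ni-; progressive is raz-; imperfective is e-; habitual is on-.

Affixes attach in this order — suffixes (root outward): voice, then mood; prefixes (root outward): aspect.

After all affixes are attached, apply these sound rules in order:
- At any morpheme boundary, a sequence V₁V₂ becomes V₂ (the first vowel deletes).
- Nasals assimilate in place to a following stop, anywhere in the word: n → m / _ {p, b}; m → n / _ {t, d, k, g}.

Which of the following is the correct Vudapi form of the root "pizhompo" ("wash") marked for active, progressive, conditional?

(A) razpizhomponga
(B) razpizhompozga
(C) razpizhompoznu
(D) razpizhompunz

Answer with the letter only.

B

Attach voice active -z → pizhompoz.
Attach aspect progressive raz- → razpizhompoz.
Attach mood conditional -ga (after consonant 'z') → razpizhompozga.
Vowel deletion: no change.
Nasal assimilation: no change.
So the correct form is razpizhompozga, option (B).
(A) razpizhomponga is wrong: it uses reflexive instead of active for voice.
(D) razpizhompunz is wrong: it has the affixes in the wrong order.
(C) razpizhompoznu is wrong: it uses subjunctive instead of conditional for mood.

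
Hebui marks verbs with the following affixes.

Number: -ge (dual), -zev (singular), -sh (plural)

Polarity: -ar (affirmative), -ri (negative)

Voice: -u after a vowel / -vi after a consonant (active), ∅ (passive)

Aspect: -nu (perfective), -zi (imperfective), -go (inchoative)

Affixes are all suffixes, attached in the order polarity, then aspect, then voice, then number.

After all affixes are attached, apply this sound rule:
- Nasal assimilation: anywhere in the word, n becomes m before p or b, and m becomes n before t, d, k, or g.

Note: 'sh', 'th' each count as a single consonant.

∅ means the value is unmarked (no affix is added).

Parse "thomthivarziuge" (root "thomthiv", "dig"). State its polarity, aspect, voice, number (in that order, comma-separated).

affirmative, imperfective, active, dual

Segment: thomthiv-ar-zi-u-ge.
polarity: -ar → affirmative.
aspect: -zi → imperfective.
voice: -u/vi → active.
number: -ge → dual.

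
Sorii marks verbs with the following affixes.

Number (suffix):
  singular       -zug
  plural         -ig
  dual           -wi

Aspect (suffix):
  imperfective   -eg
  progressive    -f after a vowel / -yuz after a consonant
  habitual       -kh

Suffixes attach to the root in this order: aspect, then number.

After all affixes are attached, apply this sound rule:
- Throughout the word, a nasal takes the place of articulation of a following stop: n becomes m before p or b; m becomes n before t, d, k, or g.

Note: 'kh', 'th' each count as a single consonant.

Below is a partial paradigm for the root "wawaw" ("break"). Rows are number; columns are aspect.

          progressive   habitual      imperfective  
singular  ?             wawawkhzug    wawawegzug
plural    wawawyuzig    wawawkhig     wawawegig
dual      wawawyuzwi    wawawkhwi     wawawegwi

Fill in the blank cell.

wawawyuzzug

Attach aspect progressive -yuz (after consonant 'w') → wawawyuz.
Attach number singular -zug → wawawyuzzug.
Nasal assimilation: no change.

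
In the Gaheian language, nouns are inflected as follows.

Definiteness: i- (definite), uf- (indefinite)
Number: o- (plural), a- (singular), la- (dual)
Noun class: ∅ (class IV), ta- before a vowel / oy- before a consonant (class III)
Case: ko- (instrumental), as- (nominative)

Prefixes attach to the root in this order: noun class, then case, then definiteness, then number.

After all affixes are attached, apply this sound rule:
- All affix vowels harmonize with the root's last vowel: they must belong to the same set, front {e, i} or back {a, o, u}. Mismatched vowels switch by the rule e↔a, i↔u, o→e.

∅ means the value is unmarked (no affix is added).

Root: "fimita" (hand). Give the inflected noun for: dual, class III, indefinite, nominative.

Attach noun class class III oy- (before consonant 'f') → oyfimita.
Attach case nominative as- → asoyfimita.
Attach definiteness indefinite uf- → ufasoyfimita.
Attach number dual la- → laufasoyfimita.
Vowel harmony: no change.

laufasoyfimita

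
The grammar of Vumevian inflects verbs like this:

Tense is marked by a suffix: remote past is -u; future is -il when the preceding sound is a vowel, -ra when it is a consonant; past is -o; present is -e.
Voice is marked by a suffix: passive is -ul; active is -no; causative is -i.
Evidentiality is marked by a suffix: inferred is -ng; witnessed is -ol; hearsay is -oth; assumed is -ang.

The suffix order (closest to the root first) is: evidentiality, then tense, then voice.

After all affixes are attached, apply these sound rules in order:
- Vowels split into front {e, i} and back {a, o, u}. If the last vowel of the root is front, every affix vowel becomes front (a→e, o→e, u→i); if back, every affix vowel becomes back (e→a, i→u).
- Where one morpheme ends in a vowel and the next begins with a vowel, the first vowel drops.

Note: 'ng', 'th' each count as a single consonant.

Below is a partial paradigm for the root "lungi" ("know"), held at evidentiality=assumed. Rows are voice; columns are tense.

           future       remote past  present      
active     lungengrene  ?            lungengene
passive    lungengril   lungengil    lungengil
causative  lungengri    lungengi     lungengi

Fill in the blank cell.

Attach evidentiality assumed -ang → lungiang.
Attach tense remote past -u → lungiangu.
Attach voice active -no → lungianguno.
Apply vowel harmony: lungianguno → lungiengine.
Apply vowel deletion: lungiengine → lungengine.

lungengine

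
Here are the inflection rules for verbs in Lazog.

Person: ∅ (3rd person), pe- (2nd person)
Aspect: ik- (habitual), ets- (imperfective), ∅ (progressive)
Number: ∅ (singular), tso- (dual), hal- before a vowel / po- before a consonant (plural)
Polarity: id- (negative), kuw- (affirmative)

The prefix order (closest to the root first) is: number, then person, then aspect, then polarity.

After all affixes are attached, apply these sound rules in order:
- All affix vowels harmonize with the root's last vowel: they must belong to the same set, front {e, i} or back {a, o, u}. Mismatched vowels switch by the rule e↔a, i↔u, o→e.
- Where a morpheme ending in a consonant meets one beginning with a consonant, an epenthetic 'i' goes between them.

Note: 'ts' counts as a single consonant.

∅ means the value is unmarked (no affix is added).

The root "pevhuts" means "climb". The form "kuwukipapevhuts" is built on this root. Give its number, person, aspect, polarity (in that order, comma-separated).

singular, 2nd person, habitual, affirmative

Segment: kuw-ik-pe-pevhuts.
number: ∅ → singular.
person: pe- → 2nd person.
aspect: ik- → habitual.
polarity: kuw- → affirmative.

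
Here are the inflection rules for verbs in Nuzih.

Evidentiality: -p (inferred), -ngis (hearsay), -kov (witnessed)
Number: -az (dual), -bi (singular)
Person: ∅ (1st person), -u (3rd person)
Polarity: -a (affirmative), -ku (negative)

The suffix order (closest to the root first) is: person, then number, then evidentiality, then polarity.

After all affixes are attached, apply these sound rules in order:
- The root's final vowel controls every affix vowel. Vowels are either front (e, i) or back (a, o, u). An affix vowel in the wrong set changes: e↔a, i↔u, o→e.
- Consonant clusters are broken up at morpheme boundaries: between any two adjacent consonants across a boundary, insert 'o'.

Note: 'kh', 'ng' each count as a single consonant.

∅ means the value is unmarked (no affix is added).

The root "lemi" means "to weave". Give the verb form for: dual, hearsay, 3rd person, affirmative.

lemiiezongise

Attach person 3rd person -u → lemiu.
Attach number dual -az → lemiuaz.
Attach evidentiality hearsay -ngis → lemiuazngis.
Attach polarity affirmative -a → lemiuazngisa.
Apply vowel harmony: lemiuazngisa → lemiiezngise.
Apply epenthesis: lemiiezngise → lemiiezongise.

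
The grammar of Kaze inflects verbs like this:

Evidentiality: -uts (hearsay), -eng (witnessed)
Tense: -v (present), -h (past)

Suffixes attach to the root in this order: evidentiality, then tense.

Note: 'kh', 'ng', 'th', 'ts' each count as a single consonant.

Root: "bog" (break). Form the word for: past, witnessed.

Attach evidentiality witnessed -eng → bogeng.
Attach tense past -h → bogengh.

bogengh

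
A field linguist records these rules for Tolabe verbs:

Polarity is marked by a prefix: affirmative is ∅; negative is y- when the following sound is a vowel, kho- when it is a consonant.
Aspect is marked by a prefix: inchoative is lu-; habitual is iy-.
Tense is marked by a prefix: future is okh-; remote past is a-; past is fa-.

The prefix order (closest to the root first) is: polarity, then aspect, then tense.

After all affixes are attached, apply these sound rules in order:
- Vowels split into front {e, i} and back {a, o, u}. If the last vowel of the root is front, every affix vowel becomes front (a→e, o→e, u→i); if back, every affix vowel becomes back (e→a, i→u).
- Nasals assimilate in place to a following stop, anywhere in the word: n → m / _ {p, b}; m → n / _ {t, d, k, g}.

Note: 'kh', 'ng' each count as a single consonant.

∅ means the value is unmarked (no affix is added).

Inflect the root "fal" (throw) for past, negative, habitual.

Attach polarity negative kho- (before consonant 'f') → khofal.
Attach aspect habitual iy- → iykhofal.
Attach tense past fa- → faiykhofal.
Apply vowel harmony: faiykhofal → fauykhofal.
Nasal assimilation: no change.

fauykhofal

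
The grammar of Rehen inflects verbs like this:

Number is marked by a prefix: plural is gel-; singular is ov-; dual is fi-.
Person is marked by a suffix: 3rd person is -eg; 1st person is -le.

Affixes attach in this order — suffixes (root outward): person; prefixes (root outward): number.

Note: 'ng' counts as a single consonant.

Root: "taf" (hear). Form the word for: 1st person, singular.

ovtafle

Attach number singular ov- → ovtaf.
Attach person 1st person -le → ovtafle.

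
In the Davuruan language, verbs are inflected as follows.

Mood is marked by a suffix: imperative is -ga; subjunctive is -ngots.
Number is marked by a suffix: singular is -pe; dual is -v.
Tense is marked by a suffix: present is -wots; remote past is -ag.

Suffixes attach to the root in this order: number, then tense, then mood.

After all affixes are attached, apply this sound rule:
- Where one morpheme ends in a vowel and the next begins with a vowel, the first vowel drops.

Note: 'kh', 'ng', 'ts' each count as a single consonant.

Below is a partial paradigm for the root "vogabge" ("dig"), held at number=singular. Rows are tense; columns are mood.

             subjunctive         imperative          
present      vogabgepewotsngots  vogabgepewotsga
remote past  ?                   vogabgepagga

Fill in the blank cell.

Attach number singular -pe → vogabgepe.
Attach tense remote past -ag → vogabgepeag.
Attach mood subjunctive -ngots → vogabgepeagngots.
Apply vowel deletion: vogabgepeagngots → vogabgepagngots.

vogabgepagngots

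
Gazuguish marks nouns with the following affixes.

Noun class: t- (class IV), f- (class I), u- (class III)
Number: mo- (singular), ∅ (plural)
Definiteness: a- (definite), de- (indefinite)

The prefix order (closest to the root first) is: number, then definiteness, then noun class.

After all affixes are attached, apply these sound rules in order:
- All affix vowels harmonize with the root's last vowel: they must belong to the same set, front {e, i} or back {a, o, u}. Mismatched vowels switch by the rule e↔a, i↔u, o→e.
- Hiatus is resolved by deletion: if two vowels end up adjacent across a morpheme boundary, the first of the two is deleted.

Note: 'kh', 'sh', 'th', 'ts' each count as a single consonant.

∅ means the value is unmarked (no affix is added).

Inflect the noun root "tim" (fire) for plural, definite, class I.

fetim

number = plural: zero marking, form stays tim.
Attach definiteness definite a- → atim.
Attach noun class class I f- → fatim.
Apply vowel harmony: fatim → fetim.
Vowel deletion: no change.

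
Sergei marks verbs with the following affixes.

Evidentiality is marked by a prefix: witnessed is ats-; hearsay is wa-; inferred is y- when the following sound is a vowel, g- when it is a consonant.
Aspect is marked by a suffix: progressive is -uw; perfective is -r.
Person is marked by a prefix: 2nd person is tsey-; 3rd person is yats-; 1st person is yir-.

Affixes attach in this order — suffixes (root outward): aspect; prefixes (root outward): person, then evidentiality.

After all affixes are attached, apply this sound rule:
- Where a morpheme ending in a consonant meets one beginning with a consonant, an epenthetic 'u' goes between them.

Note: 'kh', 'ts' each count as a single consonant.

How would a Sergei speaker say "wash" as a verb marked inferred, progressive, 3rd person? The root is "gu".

guyatsuguuw

Attach aspect progressive -uw → guuw.
Attach person 3rd person yats- → yatsguuw.
Attach evidentiality inferred g- (before consonant 'y') → gyatsguuw.
Apply epenthesis: gyatsguuw → guyatsuguuw.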